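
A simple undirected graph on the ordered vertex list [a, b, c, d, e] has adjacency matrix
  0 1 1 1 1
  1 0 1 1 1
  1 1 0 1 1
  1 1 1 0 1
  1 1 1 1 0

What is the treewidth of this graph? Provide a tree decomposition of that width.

A single bag containing all 5 vertices is trivially a valid decomposition of width 4. On the other hand G contains the 5-clique {a, b, c, d, e}. A clique must lie in a single bag of any decomposition, so no decomposition can have width below 4. Combining the bounds, tw(G) = 4.

Treewidth 4.
One such decomposition:
Bags: B1 = {a, b, c, d, e}
Tree: (single bag)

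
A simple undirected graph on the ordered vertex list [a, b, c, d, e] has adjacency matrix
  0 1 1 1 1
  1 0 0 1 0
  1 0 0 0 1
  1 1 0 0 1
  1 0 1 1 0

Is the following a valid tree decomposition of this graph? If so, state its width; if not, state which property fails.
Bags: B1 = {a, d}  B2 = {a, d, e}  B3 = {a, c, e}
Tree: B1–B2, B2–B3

A tree decomposition must satisfy three properties: every vertex lies in some bag; for every edge, both endpoints lie together in some bag; and for every vertex, the bags containing it form a connected subtree. Here vertex b appears in no bag, so the decomposition is invalid.

No — vertex b appears in no bag.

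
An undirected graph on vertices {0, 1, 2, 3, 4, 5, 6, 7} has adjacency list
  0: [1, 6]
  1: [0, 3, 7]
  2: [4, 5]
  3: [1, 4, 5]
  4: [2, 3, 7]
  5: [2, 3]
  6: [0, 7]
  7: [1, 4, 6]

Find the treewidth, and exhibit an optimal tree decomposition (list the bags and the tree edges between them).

Treewidth 2.
One optimal decomposition is:
Bags: B1 = {0, 6, 7}  B2 = {0, 1, 7}  B3 = {1, 4, 7}  B4 = {1, 3, 4}  B5 = {2, 3, 4}  B6 = {2, 3, 5}
Tree: B1–B2, B2–B3, B3–B4, B4–B5, B5–B6

Each bag holds 3 vertices, so the decomposition has width 2, which upper-bounds the treewidth. Since 6–0–1–7–6 is a cycle in G, G is not acyclic. Forests are exactly the graphs of treewidth ≤ 1, so tw(G) ≥ 2. Hence tw(G) = 2 exactly.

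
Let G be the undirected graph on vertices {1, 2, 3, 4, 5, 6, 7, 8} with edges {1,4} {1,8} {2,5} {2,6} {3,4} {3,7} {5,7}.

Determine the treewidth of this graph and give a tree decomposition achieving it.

The largest bag has 2 vertices, giving width 1; this decomposition certifies tw(G) ≤ 1. Any graph with an edge has treewidth ≥ 1, and G has the edge 6–2. Combining the bounds, tw(G) = 1.

Treewidth 1.
Bags: B1 = {2, 6}  B2 = {2, 5}  B3 = {5, 7}  B4 = {3, 7}  B5 = {3, 4}  B6 = {1, 4}  B7 = {1, 8}
Tree: B1–B2, B2–B3, B3–B4, B4–B5, B5–B6, B6–B7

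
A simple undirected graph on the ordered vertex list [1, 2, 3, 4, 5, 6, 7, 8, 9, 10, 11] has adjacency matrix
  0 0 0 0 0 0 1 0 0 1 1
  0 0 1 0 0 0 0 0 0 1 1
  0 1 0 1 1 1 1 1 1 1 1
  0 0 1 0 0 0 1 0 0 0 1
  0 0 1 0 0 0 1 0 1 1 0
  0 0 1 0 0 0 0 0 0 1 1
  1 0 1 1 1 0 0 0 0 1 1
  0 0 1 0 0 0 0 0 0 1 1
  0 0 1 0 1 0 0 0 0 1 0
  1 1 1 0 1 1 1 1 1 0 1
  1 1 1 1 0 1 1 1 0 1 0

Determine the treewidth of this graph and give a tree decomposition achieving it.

Treewidth 3.
One optimal decomposition is:
Bags: B1 = {3, 5, 7, 10}  B2 = {3, 7, 10, 11}  B3 = {3, 8, 10, 11}  B4 = {1, 7, 10, 11}  B5 = {3, 4, 7, 11}  B6 = {2, 3, 10, 11}  B7 = {3, 5, 9, 10}  B8 = {3, 6, 10, 11}
Tree: B1–B2, B2–B3, B2–B4, B2–B5, B2–B6, B1–B7, B2–B8

The largest bag has 4 vertices, giving width 3; this decomposition certifies tw(G) ≤ 3. On the other hand G contains the 4-clique {1, 7, 10, 11}. A clique must lie in a single bag of any decomposition, so no decomposition can have width below 3. The upper and lower bounds meet at 3, so that is the treewidth.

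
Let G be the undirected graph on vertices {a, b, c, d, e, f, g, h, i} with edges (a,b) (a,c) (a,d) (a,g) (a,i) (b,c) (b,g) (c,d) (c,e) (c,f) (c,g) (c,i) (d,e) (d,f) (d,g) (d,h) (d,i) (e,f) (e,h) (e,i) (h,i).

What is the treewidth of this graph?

A width-3 tree decomposition is:
Bags: B1 = {c, d, e, i}  B2 = {a, c, d, i}  B3 = {d, e, h, i}  B4 = {a, c, d, g}  B5 = {c, d, e, f}  B6 = {a, b, c, g}
Tree: B1–B2, B1–B3, B2–B4, B1–B5, B4–B6
Each bag holds 4 vertices, so the decomposition has width 3, which upper-bounds the treewidth. For the lower bound, the 4 vertices {d, e, h, i} are pairwise adjacent, and any tree decomposition puts a clique entirely inside one bag — forcing width ≥ 3. Hence tw(G) = 3 exactly.

3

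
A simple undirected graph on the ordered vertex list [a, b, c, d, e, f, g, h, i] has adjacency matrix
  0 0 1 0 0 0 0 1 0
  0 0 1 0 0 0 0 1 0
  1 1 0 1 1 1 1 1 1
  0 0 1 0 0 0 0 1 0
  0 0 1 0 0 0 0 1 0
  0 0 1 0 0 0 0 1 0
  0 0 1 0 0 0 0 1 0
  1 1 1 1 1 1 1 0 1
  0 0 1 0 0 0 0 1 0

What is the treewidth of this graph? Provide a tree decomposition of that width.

The largest bag has 3 vertices, giving width 2; this decomposition certifies tw(G) ≤ 2. On the other hand G contains the 3-clique {c, d, h}. A clique must lie in a single bag of any decomposition, so no decomposition can have width below 2. Therefore the treewidth is 2.

Treewidth 2.
Bags: B1 = {c, g, h}  B2 = {c, d, h}  B3 = {b, c, h}  B4 = {a, c, h}  B5 = {c, f, h}  B6 = {c, h, i}  B7 = {c, e, h}
Tree: B1–B2, B1–B3, B2–B4, B2–B5, B1–B6, B1–B7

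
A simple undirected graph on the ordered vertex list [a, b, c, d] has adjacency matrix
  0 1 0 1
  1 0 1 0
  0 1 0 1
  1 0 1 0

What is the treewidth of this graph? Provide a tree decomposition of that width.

Treewidth 2.
One such decomposition:
Bags: B1 = {a, b, d}  B2 = {b, c, d}
Tree: B1–B2

Every bag has size at most 3, so the width is 3 − 1 = 2 and tw(G) ≤ 2. The edges d–a–b–c–d form a cycle, so G is not a tree and its treewidth is at least 2. Therefore the treewidth is 2.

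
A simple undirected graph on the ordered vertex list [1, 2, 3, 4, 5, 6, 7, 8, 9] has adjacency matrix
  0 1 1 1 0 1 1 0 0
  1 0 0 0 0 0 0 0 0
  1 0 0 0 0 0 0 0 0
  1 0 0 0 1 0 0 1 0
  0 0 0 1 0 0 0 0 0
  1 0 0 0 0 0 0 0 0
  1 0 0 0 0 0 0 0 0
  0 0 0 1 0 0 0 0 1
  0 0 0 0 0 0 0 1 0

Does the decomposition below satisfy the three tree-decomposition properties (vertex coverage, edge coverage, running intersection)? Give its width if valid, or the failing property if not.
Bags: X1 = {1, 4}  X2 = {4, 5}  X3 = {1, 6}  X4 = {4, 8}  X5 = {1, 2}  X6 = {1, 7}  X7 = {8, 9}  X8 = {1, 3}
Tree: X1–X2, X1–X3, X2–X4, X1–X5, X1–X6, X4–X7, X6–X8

Yes; width 1.

Vertex coverage: the bags together contain {1, 2, 3, 4, 5, 6, 7, 8, 9}, the full vertex set. Edge coverage: each edge of G has both endpoints in at least one bag. Running intersection: for every vertex, the bags containing it form a connected subtree. All three properties hold, so this is a valid tree decomposition of width max|bag| − 1 = 1, and hence tw(G) ≤ 1.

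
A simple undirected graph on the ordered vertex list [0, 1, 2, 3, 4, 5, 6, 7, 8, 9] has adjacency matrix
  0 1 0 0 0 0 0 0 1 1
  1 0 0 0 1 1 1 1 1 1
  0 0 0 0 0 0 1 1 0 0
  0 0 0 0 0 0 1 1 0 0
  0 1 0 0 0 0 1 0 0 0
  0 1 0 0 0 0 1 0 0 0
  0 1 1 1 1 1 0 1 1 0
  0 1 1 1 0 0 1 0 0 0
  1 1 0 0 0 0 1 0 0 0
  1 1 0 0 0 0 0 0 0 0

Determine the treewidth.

2

A width-2 tree decomposition is:
Bags: B1 = {1, 4, 6}  B2 = {1, 6, 7}  B3 = {1, 6, 8}  B4 = {3, 6, 7}  B5 = {1, 5, 6}  B6 = {0, 1, 8}  B7 = {2, 6, 7}  B8 = {0, 1, 9}
Tree: B1–B2, B2–B3, B2–B4, B1–B5, B3–B6, B4–B7, B6–B8
The largest bag has 3 vertices, giving width 2; this decomposition certifies tw(G) ≤ 2. On the other hand G contains the 3-clique {0, 1, 8}. A clique must lie in a single bag of any decomposition, so no decomposition can have width below 2. The upper and lower bounds meet at 2, so that is the treewidth.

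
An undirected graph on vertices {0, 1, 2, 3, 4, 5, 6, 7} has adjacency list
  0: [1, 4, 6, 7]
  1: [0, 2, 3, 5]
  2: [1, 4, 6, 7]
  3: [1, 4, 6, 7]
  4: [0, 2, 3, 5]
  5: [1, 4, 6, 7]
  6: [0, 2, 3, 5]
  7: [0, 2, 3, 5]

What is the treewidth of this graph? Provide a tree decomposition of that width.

Every bag has size at most 5, so the width is 5 − 1 = 4 and tw(G) ≤ 4. For the lower bound: the 5 vertex sets {3,7}, {1,5}, {2,6}, {4}, {0} are disjoint, each induces a connected subgraph, and every pair is joined by at least one edge of G. Contracting each set to a single vertex therefore yields K_{5} as a minor, and since treewidth is minor-monotone, tw(G) ≥ tw(K_{5}) = 4. Hence tw(G) = 4 exactly.

Treewidth 4.
One such decomposition:
Bags: B1 = {1, 3, 4, 6, 7}  B2 = {1, 4, 5, 6, 7}  B3 = {1, 2, 4, 6, 7}  B4 = {0, 1, 4, 6, 7}
Tree: B1–B2, B2–B3, B3–B4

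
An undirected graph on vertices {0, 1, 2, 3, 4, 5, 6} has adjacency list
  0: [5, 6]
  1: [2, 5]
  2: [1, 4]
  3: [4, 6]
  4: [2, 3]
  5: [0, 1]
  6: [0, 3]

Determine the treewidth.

A width-2 tree decomposition is:
Bags: B1 = {1, 2, 4}  B2 = {1, 3, 4}  B3 = {1, 3, 6}  B4 = {0, 1, 6}  B5 = {0, 1, 5}
Tree: B1–B2, B2–B3, B3–B4, B4–B5
The largest bag has 3 vertices, giving width 2; this decomposition certifies tw(G) ≤ 2. Since 1–2–4–3–6–0–5–1 is a cycle in G, G is not acyclic. Forests are exactly the graphs of treewidth ≤ 1, so tw(G) ≥ 2. Combining the bounds, tw(G) = 2.

2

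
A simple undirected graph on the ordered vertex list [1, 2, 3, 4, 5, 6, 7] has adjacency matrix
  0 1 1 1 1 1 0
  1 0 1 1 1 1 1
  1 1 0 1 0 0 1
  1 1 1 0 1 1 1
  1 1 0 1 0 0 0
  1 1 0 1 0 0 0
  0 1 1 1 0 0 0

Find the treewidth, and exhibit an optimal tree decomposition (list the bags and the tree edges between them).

The largest bag has 4 vertices, giving width 3; this decomposition certifies tw(G) ≤ 3. Conversely, {1, 2, 3, 4} is a clique of size 4, and the vertices of any clique must share a bag in every tree decomposition; so some bag has ≥ 4 vertices and tw(G) ≥ 3. Combining the bounds, tw(G) = 3.

Treewidth 3.
One such decomposition:
Bags: B1 = {1, 2, 4, 5}  B2 = {1, 2, 3, 4}  B3 = {2, 3, 4, 7}  B4 = {1, 2, 4, 6}
Tree: B1–B2, B2–B3, B2–B4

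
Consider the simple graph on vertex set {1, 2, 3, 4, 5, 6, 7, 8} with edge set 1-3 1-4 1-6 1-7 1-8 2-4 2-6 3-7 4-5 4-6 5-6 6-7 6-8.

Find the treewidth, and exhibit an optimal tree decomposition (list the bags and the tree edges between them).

Treewidth 2.
One optimal decomposition is:
Bags: B1 = {1, 6, 7}  B2 = {1, 4, 6}  B3 = {4, 5, 6}  B4 = {2, 4, 6}  B5 = {1, 3, 7}  B6 = {1, 6, 8}
Tree: B1–B2, B2–B3, B2–B4, B1–B5, B1–B6

Each bag holds 3 vertices, so the decomposition has width 2, which upper-bounds the treewidth. For the lower bound, the 3 vertices {1, 3, 7} are pairwise adjacent, and any tree decomposition puts a clique entirely inside one bag — forcing width ≥ 2. Therefore the treewidth is 2.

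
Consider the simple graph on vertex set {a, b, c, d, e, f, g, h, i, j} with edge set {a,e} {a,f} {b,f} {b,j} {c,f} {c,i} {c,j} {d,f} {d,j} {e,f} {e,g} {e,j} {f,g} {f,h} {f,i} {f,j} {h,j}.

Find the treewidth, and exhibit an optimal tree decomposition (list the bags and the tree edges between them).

Treewidth 2.
One such decomposition:
Bags: B1 = {e, f, j}  B2 = {b, f, j}  B3 = {c, f, j}  B4 = {d, f, j}  B5 = {a, e, f}  B6 = {e, f, g}  B7 = {f, h, j}  B8 = {c, f, i}
Tree: B1–B2, B2–B3, B3–B4, B1–B5, B5–B6, B2–B7, B3–B8

The largest bag has 3 vertices, giving width 2; this decomposition certifies tw(G) ≤ 2. On the other hand G contains the 3-clique {e, f, g}. A clique must lie in a single bag of any decomposition, so no decomposition can have width below 2. Therefore the treewidth is 2.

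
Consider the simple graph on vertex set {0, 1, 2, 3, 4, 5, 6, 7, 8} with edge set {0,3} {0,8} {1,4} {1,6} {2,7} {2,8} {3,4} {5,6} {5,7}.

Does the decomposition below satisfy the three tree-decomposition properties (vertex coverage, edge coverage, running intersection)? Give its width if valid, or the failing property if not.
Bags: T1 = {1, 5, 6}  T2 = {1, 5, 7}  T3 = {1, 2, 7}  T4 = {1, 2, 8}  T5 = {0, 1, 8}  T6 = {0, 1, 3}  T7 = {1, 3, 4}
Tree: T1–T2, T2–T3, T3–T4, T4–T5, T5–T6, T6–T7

Checking the three conditions: (i) the bags cover all of {0, 1, 2, 3, 4, 5, 6, 7, 8}; (ii) for each edge, some bag contains both endpoints; (iii) the bags containing any fixed vertex form a subtree. All hold, so the decomposition is valid with width 3 − 1 = 2.

Yes; width 2.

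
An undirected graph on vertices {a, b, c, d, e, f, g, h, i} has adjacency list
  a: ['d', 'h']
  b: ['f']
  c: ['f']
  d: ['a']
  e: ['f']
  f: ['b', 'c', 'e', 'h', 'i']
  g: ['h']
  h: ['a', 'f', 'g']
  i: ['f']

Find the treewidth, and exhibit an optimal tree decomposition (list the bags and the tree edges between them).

Each bag holds 2 vertices, so the decomposition has width 1, which upper-bounds the treewidth. G has an edge, so its treewidth is at least 1. The upper and lower bounds meet at 1, so that is the treewidth.

Treewidth 1.
Bags: B1 = {f, h}  B2 = {a, h}  B3 = {b, f}  B4 = {g, h}  B5 = {c, f}  B6 = {a, d}  B7 = {e, f}  B8 = {f, i}
Tree: B1–B2, B1–B3, B1–B4, B1–B5, B2–B6, B3–B7, B1–B8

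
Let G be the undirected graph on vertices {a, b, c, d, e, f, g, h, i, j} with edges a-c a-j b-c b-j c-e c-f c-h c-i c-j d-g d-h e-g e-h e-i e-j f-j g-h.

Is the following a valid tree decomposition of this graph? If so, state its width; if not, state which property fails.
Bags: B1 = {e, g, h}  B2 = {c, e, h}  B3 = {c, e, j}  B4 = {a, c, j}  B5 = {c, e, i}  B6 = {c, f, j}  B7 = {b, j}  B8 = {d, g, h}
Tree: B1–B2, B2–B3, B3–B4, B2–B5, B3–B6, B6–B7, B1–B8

No — edge (c,b) lies in no bag.

A tree decomposition must satisfy three properties: every vertex lies in some bag; for every edge, both endpoints lie together in some bag; and for every vertex, the bags containing it form a connected subtree. Here edge (c,b) lies in no bag, so the decomposition is invalid.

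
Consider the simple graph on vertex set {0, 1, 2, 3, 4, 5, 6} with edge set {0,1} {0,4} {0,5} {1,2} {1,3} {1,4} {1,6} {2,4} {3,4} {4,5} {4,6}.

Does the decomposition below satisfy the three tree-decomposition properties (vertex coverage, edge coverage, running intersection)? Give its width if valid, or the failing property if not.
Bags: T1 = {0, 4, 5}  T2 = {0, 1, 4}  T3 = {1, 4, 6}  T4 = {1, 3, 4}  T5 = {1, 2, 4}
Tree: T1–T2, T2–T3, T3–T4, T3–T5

Yes; width 2.

Checking the three conditions: (i) the bags cover all of {0, 1, 2, 3, 4, 5, 6}; (ii) for each edge, some bag contains both endpoints; (iii) the bags containing any fixed vertex form a subtree. All hold, so the decomposition is valid with width 3 − 1 = 2.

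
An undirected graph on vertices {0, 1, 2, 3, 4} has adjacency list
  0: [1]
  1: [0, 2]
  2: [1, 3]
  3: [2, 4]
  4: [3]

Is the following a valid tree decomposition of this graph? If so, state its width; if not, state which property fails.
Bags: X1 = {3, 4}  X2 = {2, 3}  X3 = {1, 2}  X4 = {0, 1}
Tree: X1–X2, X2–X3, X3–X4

Yes; width 1.

Vertex coverage: the bags together contain {0, 1, 2, 3, 4}, the full vertex set. Edge coverage: each edge of G has both endpoints in at least one bag. Running intersection: for every vertex, the bags containing it form a connected subtree. All three properties hold, so this is a valid tree decomposition of width max|bag| − 1 = 1, and hence tw(G) ≤ 1.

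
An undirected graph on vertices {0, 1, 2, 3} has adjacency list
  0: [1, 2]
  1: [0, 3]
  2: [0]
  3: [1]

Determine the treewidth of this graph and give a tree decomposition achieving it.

Treewidth 1.
Bags: B1 = {1, 3}  B2 = {0, 1}  B3 = {0, 2}
Tree: B1–B2, B2–B3

Every bag has size at most 2, so the width is 2 − 1 = 1 and tw(G) ≤ 1. Since G has at least one edge (e.g. 1–3), it is not an edgeless graph, so tw(G) ≥ 1. Hence tw(G) = 1 exactly.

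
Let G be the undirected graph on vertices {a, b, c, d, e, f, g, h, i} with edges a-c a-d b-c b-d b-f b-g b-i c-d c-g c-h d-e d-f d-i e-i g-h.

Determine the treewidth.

2

A width-2 tree decomposition is:
Bags: B1 = {b, d, f}  B2 = {b, c, d}  B3 = {b, c, g}  B4 = {c, g, h}  B5 = {b, d, i}  B6 = {a, c, d}  B7 = {d, e, i}
Tree: B1–B2, B2–B3, B3–B4, B1–B5, B2–B6, B5–B7
Each bag holds 3 vertices, so the decomposition has width 2, which upper-bounds the treewidth. Conversely, {d, e, i} is a clique of size 3, and the vertices of any clique must share a bag in every tree decomposition; so some bag has ≥ 3 vertices and tw(G) ≥ 2. Combining the bounds, tw(G) = 2.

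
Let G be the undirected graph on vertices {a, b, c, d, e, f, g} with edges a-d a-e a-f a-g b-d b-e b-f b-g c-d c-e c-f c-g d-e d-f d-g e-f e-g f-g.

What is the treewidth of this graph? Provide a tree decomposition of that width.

The largest bag has 5 vertices, giving width 4; this decomposition certifies tw(G) ≤ 4. Conversely, {c, d, e, f, g} is a clique of size 5, and the vertices of any clique must share a bag in every tree decomposition; so some bag has ≥ 5 vertices and tw(G) ≥ 4. Therefore the treewidth is 4.

Treewidth 4.
One optimal decomposition is:
Bags: B1 = {b, d, e, f, g}  B2 = {a, d, e, f, g}  B3 = {c, d, e, f, g}
Tree: B1–B2, B1–B3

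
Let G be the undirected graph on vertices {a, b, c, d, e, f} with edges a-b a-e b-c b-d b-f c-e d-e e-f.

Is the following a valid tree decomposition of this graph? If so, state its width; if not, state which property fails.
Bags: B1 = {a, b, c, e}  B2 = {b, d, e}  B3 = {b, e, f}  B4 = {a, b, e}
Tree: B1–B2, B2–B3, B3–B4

No — bags containing vertex a are not connected in the tree.

A tree decomposition must satisfy three properties: every vertex lies in some bag; for every edge, both endpoints lie together in some bag; and for every vertex, the bags containing it form a connected subtree. Here bags containing vertex a are not connected in the tree, so the decomposition is invalid.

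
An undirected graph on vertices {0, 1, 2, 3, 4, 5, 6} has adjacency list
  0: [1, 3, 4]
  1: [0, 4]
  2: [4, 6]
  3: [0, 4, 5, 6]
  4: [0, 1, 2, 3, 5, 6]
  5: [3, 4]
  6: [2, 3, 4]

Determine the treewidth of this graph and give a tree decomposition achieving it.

The largest bag has 3 vertices, giving width 2; this decomposition certifies tw(G) ≤ 2. On the other hand G contains the 3-clique {0, 1, 4}. A clique must lie in a single bag of any decomposition, so no decomposition can have width below 2. The upper and lower bounds meet at 2, so that is the treewidth.

Treewidth 2.
One optimal decomposition is:
Bags: B1 = {3, 4, 6}  B2 = {0, 3, 4}  B3 = {2, 4, 6}  B4 = {3, 4, 5}  B5 = {0, 1, 4}
Tree: B1–B2, B1–B3, B2–B4, B2–B5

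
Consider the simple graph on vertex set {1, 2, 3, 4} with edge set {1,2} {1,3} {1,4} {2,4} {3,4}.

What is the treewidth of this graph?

A width-2 tree decomposition is:
Bags: B1 = {1, 3, 4}  B2 = {1, 2, 4}
Tree: B1–B2
Every bag has size at most 3, so the width is 3 − 1 = 2 and tw(G) ≤ 2. For the lower bound, the 3 vertices {1, 2, 4} are pairwise adjacent, and any tree decomposition puts a clique entirely inside one bag — forcing width ≥ 2. Combining the bounds, tw(G) = 2.

2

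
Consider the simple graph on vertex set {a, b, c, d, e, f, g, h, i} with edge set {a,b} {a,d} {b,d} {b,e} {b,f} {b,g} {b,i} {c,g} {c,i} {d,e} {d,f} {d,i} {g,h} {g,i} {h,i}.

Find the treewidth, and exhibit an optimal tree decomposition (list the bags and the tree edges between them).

The largest bag has 3 vertices, giving width 2; this decomposition certifies tw(G) ≤ 2. For the lower bound, the 3 vertices {g, h, i} are pairwise adjacent, and any tree decomposition puts a clique entirely inside one bag — forcing width ≥ 2. Combining the bounds, tw(G) = 2.

Treewidth 2.
One optimal decomposition is:
Bags: B1 = {a, b, d}  B2 = {b, d, i}  B3 = {b, g, i}  B4 = {g, h, i}  B5 = {b, d, f}  B6 = {c, g, i}  B7 = {b, d, e}
Tree: B1–B2, B2–B3, B3–B4, B2–B5, B4–B6, B1–B7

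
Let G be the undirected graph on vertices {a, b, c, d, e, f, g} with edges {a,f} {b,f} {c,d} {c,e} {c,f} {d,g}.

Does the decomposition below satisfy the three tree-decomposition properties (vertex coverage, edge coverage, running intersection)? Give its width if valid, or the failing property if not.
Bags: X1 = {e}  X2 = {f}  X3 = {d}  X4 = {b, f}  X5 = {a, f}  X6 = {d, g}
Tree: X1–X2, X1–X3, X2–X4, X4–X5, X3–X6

A tree decomposition must satisfy three properties: every vertex lies in some bag; for every edge, both endpoints lie together in some bag; and for every vertex, the bags containing it form a connected subtree. Here vertex c appears in no bag, so the decomposition is invalid.

No — vertex c appears in no bag.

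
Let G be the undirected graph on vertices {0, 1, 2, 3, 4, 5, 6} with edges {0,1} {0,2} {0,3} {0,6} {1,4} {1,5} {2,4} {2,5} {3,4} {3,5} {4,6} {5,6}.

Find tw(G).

3

A width-3 tree decomposition is:
Bags: B1 = {0, 2, 4, 5}  B2 = {0, 3, 4, 5}  B3 = {0, 1, 4, 5}  B4 = {0, 4, 5, 6}
Tree: B1–B2, B2–B3, B3–B4
Every bag has size at most 4, so the width is 4 − 1 = 3 and tw(G) ≤ 3. For the lower bound: the 4 vertex sets {2,4}, {0,3}, {5}, {1} are disjoint, each induces a connected subgraph, and every pair is joined by at least one edge of G. Contracting each set to a single vertex therefore yields K_{4} as a minor, and since treewidth is minor-monotone, tw(G) ≥ tw(K_{4}) = 3. Therefore the treewidth is 3.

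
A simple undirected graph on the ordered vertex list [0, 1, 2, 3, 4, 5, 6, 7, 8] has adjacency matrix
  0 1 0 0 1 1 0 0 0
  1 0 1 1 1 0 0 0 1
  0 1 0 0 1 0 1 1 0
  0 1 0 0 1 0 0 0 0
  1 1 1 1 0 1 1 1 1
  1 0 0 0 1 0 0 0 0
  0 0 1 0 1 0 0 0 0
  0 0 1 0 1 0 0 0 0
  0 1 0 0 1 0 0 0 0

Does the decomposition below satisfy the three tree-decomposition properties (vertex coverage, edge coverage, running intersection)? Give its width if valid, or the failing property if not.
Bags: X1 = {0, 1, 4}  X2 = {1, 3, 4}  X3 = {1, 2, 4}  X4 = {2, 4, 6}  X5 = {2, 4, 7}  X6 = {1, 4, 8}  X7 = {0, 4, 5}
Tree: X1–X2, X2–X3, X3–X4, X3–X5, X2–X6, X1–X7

Checking the three conditions: (i) the bags cover all of {0, 1, 2, 3, 4, 5, 6, 7, 8}; (ii) for each edge, some bag contains both endpoints; (iii) the bags containing any fixed vertex form a subtree. All hold, so the decomposition is valid with width 3 − 1 = 2.

Yes; width 2.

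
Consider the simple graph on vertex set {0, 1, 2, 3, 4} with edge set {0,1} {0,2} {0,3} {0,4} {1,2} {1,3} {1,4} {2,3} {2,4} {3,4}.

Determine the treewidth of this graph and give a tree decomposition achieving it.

A single bag containing all 5 vertices is trivially a valid decomposition of width 4. Conversely, {0, 1, 2, 3, 4} is a clique of size 5, and the vertices of any clique must share a bag in every tree decomposition; so some bag has ≥ 5 vertices and tw(G) ≥ 4. Hence tw(G) = 4 exactly.

Treewidth 4.
One optimal decomposition is:
Bags: B1 = {0, 1, 2, 3, 4}
Tree: (single bag)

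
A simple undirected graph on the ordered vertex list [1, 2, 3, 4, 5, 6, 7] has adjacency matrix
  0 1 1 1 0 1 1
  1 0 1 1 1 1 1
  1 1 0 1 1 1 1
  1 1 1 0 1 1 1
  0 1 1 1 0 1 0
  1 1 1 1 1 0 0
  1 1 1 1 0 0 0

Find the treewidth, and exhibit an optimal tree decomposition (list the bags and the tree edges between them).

The largest bag has 5 vertices, giving width 4; this decomposition certifies tw(G) ≤ 4. On the other hand G contains the 5-clique {1, 2, 3, 4, 6}. A clique must lie in a single bag of any decomposition, so no decomposition can have width below 4. Hence tw(G) = 4 exactly.

Treewidth 4.
One optimal decomposition is:
Bags: B1 = {1, 2, 3, 4, 6}  B2 = {1, 2, 3, 4, 7}  B3 = {2, 3, 4, 5, 6}
Tree: B1–B2, B1–B3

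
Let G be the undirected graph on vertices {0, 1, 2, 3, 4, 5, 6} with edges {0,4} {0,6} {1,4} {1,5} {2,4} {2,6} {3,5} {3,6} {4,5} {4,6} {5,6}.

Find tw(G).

A width-2 tree decomposition is:
Bags: B1 = {2, 4, 6}  B2 = {0, 4, 6}  B3 = {4, 5, 6}  B4 = {1, 4, 5}  B5 = {3, 5, 6}
Tree: B1–B2, B2–B3, B3–B4, B3–B5
Every bag has size at most 3, so the width is 3 − 1 = 2 and tw(G) ≤ 2. On the other hand G contains the 3-clique {3, 5, 6}. A clique must lie in a single bag of any decomposition, so no decomposition can have width below 2. The upper and lower bounds meet at 2, so that is the treewidth.

2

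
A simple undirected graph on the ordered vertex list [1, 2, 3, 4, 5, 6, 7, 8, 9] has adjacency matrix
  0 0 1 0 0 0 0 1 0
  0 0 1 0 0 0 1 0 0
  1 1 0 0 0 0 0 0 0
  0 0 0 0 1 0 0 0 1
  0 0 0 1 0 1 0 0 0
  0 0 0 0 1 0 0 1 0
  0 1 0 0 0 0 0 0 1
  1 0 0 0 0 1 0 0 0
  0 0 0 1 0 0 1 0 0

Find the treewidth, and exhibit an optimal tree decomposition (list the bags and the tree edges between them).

Treewidth 2.
Bags: B1 = {1, 6, 8}  B2 = {1, 5, 6}  B3 = {1, 4, 5}  B4 = {1, 4, 9}  B5 = {1, 7, 9}  B6 = {1, 2, 7}  B7 = {1, 2, 3}
Tree: B1–B2, B2–B3, B3–B4, B4–B5, B5–B6, B6–B7

Every bag has size at most 3, so the width is 3 − 1 = 2 and tw(G) ≤ 2. The edges 1–8–6–5–4–9–7–2–3–1 form a cycle, so G is not a tree and its treewidth is at least 2. The upper and lower bounds meet at 2, so that is the treewidth.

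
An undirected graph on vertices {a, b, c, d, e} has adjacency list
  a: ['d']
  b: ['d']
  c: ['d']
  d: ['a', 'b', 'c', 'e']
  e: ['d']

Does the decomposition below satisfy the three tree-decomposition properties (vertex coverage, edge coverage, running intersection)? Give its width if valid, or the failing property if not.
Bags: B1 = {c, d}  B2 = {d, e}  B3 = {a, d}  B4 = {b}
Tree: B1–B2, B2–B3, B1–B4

No — edge (d,b) lies in no bag.

A tree decomposition must satisfy three properties: every vertex lies in some bag; for every edge, both endpoints lie together in some bag; and for every vertex, the bags containing it form a connected subtree. Here edge (d,b) lies in no bag, so the decomposition is invalid.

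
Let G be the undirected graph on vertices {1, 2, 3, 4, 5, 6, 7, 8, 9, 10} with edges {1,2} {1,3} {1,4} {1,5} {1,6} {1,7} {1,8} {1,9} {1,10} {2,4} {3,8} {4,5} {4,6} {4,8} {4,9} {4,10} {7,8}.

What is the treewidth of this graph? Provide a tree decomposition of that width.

Each bag holds 3 vertices, so the decomposition has width 2, which upper-bounds the treewidth. On the other hand G contains the 3-clique {1, 3, 8}. A clique must lie in a single bag of any decomposition, so no decomposition can have width below 2. The upper and lower bounds meet at 2, so that is the treewidth.

Treewidth 2.
One optimal decomposition is:
Bags: B1 = {1, 4, 9}  B2 = {1, 4, 8}  B3 = {1, 3, 8}  B4 = {1, 4, 6}  B5 = {1, 7, 8}  B6 = {1, 2, 4}  B7 = {1, 4, 5}  B8 = {1, 4, 10}
Tree: B1–B2, B2–B3, B1–B4, B2–B5, B4–B6, B6–B7, B6–B8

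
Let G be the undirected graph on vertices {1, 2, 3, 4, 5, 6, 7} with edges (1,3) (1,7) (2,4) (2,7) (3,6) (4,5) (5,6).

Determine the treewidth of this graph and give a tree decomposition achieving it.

Every bag has size at most 3, so the width is 3 − 1 = 2 and tw(G) ≤ 2. For the lower bound, G contains the cycle 5–4–2–7–1–3–6–5, so G is not a forest; only forests have treewidth ≤ 1, hence tw(G) ≥ 2. Therefore the treewidth is 2.

Treewidth 2.
One optimal decomposition is:
Bags: B1 = {2, 4, 5}  B2 = {2, 5, 7}  B3 = {1, 5, 7}  B4 = {1, 3, 5}  B5 = {3, 5, 6}
Tree: B1–B2, B2–B3, B3–B4, B4–B5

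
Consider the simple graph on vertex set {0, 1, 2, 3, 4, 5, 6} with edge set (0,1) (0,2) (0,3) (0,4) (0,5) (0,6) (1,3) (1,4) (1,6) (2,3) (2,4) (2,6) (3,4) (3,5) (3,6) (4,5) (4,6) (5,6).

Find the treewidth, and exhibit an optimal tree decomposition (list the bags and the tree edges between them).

Each bag holds 5 vertices, so the decomposition has width 4, which upper-bounds the treewidth. Conversely, {0, 1, 3, 4, 6} is a clique of size 5, and the vertices of any clique must share a bag in every tree decomposition; so some bag has ≥ 5 vertices and tw(G) ≥ 4. Therefore the treewidth is 4.

Treewidth 4.
Bags: B1 = {0, 2, 3, 4, 6}  B2 = {0, 1, 3, 4, 6}  B3 = {0, 3, 4, 5, 6}
Tree: B1–B2, B2–B3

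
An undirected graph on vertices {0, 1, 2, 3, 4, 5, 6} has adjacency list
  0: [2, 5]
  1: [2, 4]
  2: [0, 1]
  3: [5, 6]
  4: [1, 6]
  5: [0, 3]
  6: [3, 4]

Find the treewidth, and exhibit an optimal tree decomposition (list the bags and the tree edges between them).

Treewidth 2.
One such decomposition:
Bags: B1 = {3, 5, 6}  B2 = {4, 5, 6}  B3 = {1, 4, 5}  B4 = {1, 2, 5}  B5 = {0, 2, 5}
Tree: B1–B2, B2–B3, B3–B4, B4–B5

The largest bag has 3 vertices, giving width 2; this decomposition certifies tw(G) ≤ 2. The edges 5–3–6–4–1–2–0–5 form a cycle, so G is not a tree and its treewidth is at least 2. The upper and lower bounds meet at 2, so that is the treewidth.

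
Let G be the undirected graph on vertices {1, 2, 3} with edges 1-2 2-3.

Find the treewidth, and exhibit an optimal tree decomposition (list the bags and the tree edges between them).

Every bag has size at most 2, so the width is 2 − 1 = 1 and tw(G) ≤ 1. Since G has at least one edge (e.g. 3–2), it is not an edgeless graph, so tw(G) ≥ 1. Hence tw(G) = 1 exactly.

Treewidth 1.
One such decomposition:
Bags: B1 = {2, 3}  B2 = {1, 2}
Tree: B1–B2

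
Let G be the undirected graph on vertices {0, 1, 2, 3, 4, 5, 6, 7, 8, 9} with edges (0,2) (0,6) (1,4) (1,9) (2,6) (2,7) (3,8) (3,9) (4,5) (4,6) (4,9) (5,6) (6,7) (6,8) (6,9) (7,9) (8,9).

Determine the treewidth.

2

A width-2 tree decomposition is:
Bags: B1 = {6, 7, 9}  B2 = {4, 6, 9}  B3 = {2, 6, 7}  B4 = {6, 8, 9}  B5 = {3, 8, 9}  B6 = {1, 4, 9}  B7 = {0, 2, 6}  B8 = {4, 5, 6}
Tree: B1–B2, B1–B3, B2–B4, B4–B5, B2–B6, B3–B7, B2–B8
The largest bag has 3 vertices, giving width 2; this decomposition certifies tw(G) ≤ 2. Conversely, {1, 4, 9} is a clique of size 3, and the vertices of any clique must share a bag in every tree decomposition; so some bag has ≥ 3 vertices and tw(G) ≥ 2. Hence tw(G) = 2 exactly.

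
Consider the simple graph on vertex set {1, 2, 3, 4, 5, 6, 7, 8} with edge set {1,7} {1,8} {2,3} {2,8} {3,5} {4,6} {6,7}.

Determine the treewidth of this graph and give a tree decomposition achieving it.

Treewidth 1.
One optimal decomposition is:
Bags: B1 = {3, 5}  B2 = {2, 3}  B3 = {2, 8}  B4 = {1, 8}  B5 = {1, 7}  B6 = {6, 7}  B7 = {4, 6}
Tree: B1–B2, B2–B3, B3–B4, B4–B5, B5–B6, B6–B7

Each bag holds 2 vertices, so the decomposition has width 1, which upper-bounds the treewidth. Any graph with an edge has treewidth ≥ 1, and G has the edge 5–3. The upper and lower bounds meet at 1, so that is the treewidth.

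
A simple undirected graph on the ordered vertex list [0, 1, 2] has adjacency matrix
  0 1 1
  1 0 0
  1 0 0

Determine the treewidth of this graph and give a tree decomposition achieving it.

Treewidth 1.
One such decomposition:
Bags: B1 = {0, 2}  B2 = {0, 1}
Tree: B1–B2

Each bag holds 2 vertices, so the decomposition has width 1, which upper-bounds the treewidth. G has an edge, so its treewidth is at least 1. Therefore the treewidth is 1.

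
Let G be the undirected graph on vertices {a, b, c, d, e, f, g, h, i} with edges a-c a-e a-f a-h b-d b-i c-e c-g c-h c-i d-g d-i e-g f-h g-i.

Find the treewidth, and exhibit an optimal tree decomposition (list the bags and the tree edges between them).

Treewidth 2.
One optimal decomposition is:
Bags: B1 = {d, g, i}  B2 = {c, g, i}  B3 = {c, e, g}  B4 = {a, c, e}  B5 = {a, c, h}  B6 = {a, f, h}  B7 = {b, d, i}
Tree: B1–B2, B2–B3, B3–B4, B4–B5, B5–B6, B1–B7

The largest bag has 3 vertices, giving width 2; this decomposition certifies tw(G) ≤ 2. On the other hand G contains the 3-clique {d, g, i}. A clique must lie in a single bag of any decomposition, so no decomposition can have width below 2. Therefore the treewidth is 2.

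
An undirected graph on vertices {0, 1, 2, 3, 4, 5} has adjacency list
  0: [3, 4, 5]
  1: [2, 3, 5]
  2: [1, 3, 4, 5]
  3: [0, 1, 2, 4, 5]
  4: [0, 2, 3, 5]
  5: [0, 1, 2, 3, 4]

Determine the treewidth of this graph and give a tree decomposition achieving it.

Every bag has size at most 4, so the width is 4 − 1 = 3 and tw(G) ≤ 3. For the lower bound, the 4 vertices {0, 3, 4, 5} are pairwise adjacent, and any tree decomposition puts a clique entirely inside one bag — forcing width ≥ 3. Combining the bounds, tw(G) = 3.

Treewidth 3.
One such decomposition:
Bags: B1 = {2, 3, 4, 5}  B2 = {1, 2, 3, 5}  B3 = {0, 3, 4, 5}
Tree: B1–B2, B1–B3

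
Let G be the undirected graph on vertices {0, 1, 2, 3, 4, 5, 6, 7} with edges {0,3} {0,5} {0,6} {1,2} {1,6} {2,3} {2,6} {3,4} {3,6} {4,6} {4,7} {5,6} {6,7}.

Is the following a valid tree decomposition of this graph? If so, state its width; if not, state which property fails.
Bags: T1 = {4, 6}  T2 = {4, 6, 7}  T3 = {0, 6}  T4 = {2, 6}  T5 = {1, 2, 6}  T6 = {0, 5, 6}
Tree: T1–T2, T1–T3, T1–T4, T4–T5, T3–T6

No — vertex 3 appears in no bag.

A tree decomposition must satisfy three properties: every vertex lies in some bag; for every edge, both endpoints lie together in some bag; and for every vertex, the bags containing it form a connected subtree. Here vertex 3 appears in no bag, so the decomposition is invalid.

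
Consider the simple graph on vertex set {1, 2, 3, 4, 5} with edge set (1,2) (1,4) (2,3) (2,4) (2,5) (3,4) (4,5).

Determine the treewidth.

2

A width-2 tree decomposition is:
Bags: B1 = {2, 4, 5}  B2 = {2, 3, 4}  B3 = {1, 2, 4}
Tree: B1–B2, B1–B3
Each bag holds 3 vertices, so the decomposition has width 2, which upper-bounds the treewidth. For the lower bound, the 3 vertices {1, 2, 4} are pairwise adjacent, and any tree decomposition puts a clique entirely inside one bag — forcing width ≥ 2. The upper and lower bounds meet at 2, so that is the treewidth.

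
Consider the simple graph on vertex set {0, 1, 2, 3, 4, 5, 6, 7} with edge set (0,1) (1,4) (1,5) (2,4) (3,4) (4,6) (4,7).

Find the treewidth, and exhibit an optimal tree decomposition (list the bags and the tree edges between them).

Treewidth 1.
One optimal decomposition is:
Bags: B1 = {1, 4}  B2 = {3, 4}  B3 = {4, 6}  B4 = {1, 5}  B5 = {2, 4}  B6 = {4, 7}  B7 = {0, 1}
Tree: B1–B2, B1–B3, B1–B4, B2–B5, B2–B6, B1–B7

The largest bag has 2 vertices, giving width 1; this decomposition certifies tw(G) ≤ 1. Any graph with an edge has treewidth ≥ 1, and G has the edge 4–1. Hence tw(G) = 1 exactly.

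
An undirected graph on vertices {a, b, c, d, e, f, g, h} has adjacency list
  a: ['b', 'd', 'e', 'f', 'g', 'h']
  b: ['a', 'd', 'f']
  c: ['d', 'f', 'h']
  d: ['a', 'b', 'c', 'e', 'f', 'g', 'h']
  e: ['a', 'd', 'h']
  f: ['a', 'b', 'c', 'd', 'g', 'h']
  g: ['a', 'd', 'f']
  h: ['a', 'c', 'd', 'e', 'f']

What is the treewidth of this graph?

3

A width-3 tree decomposition is:
Bags: B1 = {a, d, f, g}  B2 = {a, d, f, h}  B3 = {a, d, e, h}  B4 = {a, b, d, f}  B5 = {c, d, f, h}
Tree: B1–B2, B2–B3, B1–B4, B2–B5
Each bag holds 4 vertices, so the decomposition has width 3, which upper-bounds the treewidth. On the other hand G contains the 4-clique {a, d, e, h}. A clique must lie in a single bag of any decomposition, so no decomposition can have width below 3. Hence tw(G) = 3 exactly.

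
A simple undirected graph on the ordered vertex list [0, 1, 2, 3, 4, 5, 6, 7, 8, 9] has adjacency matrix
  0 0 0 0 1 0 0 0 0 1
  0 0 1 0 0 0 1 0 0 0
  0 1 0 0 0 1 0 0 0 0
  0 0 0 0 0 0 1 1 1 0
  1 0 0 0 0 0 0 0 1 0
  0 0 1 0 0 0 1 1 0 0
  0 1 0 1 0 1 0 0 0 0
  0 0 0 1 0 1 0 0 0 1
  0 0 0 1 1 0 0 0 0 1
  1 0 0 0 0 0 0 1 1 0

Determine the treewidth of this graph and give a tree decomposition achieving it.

Treewidth 2.
One optimal decomposition is:
Bags: B1 = {1, 2, 5}  B2 = {1, 5, 6}  B3 = {5, 6, 7}  B4 = {3, 6, 7}  B5 = {3, 7, 9}  B6 = {3, 8, 9}  B7 = {0, 8, 9}  B8 = {0, 4, 8}
Tree: B1–B2, B2–B3, B3–B4, B4–B5, B5–B6, B6–B7, B7–B8

Each bag holds 3 vertices, so the decomposition has width 2, which upper-bounds the treewidth. Since 2–1–6–5–2 is a cycle in G, G is not acyclic. Forests are exactly the graphs of treewidth ≤ 1, so tw(G) ≥ 2. Combining the bounds, tw(G) = 2.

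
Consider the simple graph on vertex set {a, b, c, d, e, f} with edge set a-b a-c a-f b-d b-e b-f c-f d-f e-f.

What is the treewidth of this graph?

2

A width-2 tree decomposition is:
Bags: B1 = {a, c, f}  B2 = {a, b, f}  B3 = {b, d, f}  B4 = {b, e, f}
Tree: B1–B2, B2–B3, B3–B4
Every bag has size at most 3, so the width is 3 − 1 = 2 and tw(G) ≤ 2. Conversely, {a, c, f} is a clique of size 3, and the vertices of any clique must share a bag in every tree decomposition; so some bag has ≥ 3 vertices and tw(G) ≥ 2. Therefore the treewidth is 2.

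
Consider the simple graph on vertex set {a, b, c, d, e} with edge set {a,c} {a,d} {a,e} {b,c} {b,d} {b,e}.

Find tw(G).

A width-2 tree decomposition is:
Bags: B1 = {a, b, c}  B2 = {a, b, e}  B3 = {a, b, d}
Tree: B1–B2, B2–B3
Each bag holds 3 vertices, so the decomposition has width 2, which upper-bounds the treewidth. Since a–c–b–e–a is a cycle in G, G is not acyclic. Forests are exactly the graphs of treewidth ≤ 1, so tw(G) ≥ 2. Hence tw(G) = 2 exactly.

2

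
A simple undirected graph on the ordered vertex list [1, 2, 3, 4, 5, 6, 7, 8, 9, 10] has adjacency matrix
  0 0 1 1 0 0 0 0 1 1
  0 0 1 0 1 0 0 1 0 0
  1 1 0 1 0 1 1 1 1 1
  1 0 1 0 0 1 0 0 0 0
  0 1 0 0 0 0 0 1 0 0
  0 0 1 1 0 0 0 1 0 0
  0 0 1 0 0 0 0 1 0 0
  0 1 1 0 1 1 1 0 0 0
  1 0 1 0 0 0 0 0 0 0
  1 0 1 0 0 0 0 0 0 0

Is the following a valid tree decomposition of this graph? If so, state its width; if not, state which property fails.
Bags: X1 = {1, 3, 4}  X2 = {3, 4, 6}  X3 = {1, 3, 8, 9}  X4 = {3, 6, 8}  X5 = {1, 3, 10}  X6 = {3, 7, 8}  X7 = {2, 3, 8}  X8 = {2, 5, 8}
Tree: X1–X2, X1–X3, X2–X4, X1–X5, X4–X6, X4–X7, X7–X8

No — bags containing vertex 8 are not connected in the tree.

A tree decomposition must satisfy three properties: every vertex lies in some bag; for every edge, both endpoints lie together in some bag; and for every vertex, the bags containing it form a connected subtree. Here bags containing vertex 8 are not connected in the tree, so the decomposition is invalid.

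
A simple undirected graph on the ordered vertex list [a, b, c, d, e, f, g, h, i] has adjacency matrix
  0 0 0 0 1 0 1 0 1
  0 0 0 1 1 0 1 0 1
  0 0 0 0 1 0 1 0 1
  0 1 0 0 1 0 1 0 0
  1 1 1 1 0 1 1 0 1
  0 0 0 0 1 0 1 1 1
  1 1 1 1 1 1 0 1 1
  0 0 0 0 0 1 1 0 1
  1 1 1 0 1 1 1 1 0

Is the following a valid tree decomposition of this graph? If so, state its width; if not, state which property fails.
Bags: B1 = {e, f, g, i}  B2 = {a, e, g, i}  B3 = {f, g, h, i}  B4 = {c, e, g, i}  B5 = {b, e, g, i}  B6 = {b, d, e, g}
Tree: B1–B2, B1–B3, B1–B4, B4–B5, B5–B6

Vertex coverage: the bags together contain {a, b, c, d, e, f, g, h, i}, the full vertex set. Edge coverage: each edge of G has both endpoints in at least one bag. Running intersection: for every vertex, the bags containing it form a connected subtree. All three properties hold, so this is a valid tree decomposition of width max|bag| − 1 = 3, and hence tw(G) ≤ 3.

Yes; width 3.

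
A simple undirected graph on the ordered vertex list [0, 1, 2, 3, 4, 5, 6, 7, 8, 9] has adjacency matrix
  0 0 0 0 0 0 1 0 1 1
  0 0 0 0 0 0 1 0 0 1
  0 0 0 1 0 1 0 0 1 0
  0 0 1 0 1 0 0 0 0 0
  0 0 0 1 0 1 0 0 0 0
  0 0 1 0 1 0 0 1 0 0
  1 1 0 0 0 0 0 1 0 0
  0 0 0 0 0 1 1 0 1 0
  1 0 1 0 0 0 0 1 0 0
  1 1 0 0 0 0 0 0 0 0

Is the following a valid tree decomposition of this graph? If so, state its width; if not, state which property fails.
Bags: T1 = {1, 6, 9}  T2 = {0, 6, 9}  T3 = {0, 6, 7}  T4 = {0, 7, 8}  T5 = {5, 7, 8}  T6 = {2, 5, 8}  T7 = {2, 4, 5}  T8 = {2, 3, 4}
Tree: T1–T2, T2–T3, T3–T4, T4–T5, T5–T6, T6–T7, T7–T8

Vertex coverage: the bags together contain {0, 1, 2, 3, 4, 5, 6, 7, 8, 9}, the full vertex set. Edge coverage: each edge of G has both endpoints in at least one bag. Running intersection: for every vertex, the bags containing it form a connected subtree. All three properties hold, so this is a valid tree decomposition of width max|bag| − 1 = 2, and hence tw(G) ≤ 2.

Yes; width 2.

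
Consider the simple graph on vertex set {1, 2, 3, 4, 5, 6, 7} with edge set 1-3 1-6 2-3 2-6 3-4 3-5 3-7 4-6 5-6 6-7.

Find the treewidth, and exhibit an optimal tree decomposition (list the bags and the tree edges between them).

Every bag has size at most 3, so the width is 3 − 1 = 2 and tw(G) ≤ 2. For the lower bound, G contains the cycle 6–4–3–5–6, so G is not a forest; only forests have treewidth ≤ 1, hence tw(G) ≥ 2. Combining the bounds, tw(G) = 2.

Treewidth 2.
One optimal decomposition is:
Bags: B1 = {3, 4, 6}  B2 = {3, 5, 6}  B3 = {3, 6, 7}  B4 = {2, 3, 6}  B5 = {1, 3, 6}
Tree: B1–B2, B2–B3, B3–B4, B4–B5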